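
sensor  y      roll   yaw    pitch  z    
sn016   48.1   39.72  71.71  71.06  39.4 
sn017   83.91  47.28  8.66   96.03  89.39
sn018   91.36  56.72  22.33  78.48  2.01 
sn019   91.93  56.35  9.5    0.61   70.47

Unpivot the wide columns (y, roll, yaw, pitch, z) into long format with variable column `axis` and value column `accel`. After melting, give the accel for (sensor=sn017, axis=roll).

47.28

Unpivoting turns each (sensor, wide-column) pair into one long row.
The wide cell at row sn017, column roll holds 47.28, so the long row (sn017, roll) has accel=47.28.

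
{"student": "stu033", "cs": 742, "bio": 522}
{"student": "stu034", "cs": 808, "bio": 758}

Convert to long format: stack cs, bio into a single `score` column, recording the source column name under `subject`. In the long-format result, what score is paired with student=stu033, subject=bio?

522

Unpivoting turns each (student, wide-column) pair into one long row.
The wide cell at row stu033, column bio holds 522, so the long row (stu033, bio) has score=522.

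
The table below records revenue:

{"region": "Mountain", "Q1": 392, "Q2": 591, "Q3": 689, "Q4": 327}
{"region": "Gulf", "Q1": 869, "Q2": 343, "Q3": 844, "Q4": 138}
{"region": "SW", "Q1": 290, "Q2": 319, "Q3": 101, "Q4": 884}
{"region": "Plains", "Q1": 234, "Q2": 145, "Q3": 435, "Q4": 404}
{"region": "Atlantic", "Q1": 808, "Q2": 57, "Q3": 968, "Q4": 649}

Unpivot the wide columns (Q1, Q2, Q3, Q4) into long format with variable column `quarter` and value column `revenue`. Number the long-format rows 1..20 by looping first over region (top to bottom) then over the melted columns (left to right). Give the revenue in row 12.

884

20 rows total (5 × 4). Row 12: index ⌊(12-1)/4⌋ = 2 into region → SW; (12-1) mod 4 = 3 into the melted columns → Q4.
So row 12 is (SW, Q4, 884); revenue = 884.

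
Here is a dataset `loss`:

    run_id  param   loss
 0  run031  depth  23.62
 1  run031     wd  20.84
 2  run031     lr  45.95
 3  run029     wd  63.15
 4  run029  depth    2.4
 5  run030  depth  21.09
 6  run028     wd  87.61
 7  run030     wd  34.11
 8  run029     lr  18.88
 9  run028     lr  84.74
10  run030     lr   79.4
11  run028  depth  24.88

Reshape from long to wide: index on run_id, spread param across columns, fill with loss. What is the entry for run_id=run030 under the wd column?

34.11

Wide layout: rows indexed by run_id, columns are the 3 distinct param values (depth, wd, lr).
Cell (run_id=run030, param=wd) draws from the long row where run_id=run030 and param=wd, which has loss=34.11.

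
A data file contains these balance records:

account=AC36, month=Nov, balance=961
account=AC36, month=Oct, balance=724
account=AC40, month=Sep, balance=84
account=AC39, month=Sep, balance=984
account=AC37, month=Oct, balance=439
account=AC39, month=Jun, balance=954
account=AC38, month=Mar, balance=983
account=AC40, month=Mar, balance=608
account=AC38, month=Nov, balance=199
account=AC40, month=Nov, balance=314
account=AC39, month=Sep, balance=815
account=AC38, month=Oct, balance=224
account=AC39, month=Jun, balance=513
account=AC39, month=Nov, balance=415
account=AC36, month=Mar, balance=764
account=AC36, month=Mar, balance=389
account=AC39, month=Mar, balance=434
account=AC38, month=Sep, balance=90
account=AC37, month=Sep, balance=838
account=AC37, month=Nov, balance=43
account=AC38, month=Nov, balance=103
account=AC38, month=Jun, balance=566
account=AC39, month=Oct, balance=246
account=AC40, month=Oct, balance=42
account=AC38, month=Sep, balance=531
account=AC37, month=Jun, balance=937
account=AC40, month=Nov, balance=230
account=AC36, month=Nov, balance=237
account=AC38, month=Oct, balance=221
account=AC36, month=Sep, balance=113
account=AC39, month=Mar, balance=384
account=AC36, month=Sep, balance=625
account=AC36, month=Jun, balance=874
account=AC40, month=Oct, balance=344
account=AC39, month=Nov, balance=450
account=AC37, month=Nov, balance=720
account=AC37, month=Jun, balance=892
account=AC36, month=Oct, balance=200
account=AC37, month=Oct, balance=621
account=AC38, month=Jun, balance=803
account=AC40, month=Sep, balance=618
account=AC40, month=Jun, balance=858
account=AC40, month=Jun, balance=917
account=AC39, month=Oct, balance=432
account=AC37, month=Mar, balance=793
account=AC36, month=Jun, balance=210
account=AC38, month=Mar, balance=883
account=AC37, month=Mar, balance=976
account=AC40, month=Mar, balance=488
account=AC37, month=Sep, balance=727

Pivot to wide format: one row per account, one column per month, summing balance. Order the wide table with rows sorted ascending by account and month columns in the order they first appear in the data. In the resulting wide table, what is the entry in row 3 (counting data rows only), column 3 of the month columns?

621

With rows sorted ascending by account, row 3 is account=AC38. month columns in first-appearance order: Nov, Oct, Sep, Jun, Mar; column 3 is Sep.
Long rows with account=AC38, month=Sep: 90 + 531 = 621.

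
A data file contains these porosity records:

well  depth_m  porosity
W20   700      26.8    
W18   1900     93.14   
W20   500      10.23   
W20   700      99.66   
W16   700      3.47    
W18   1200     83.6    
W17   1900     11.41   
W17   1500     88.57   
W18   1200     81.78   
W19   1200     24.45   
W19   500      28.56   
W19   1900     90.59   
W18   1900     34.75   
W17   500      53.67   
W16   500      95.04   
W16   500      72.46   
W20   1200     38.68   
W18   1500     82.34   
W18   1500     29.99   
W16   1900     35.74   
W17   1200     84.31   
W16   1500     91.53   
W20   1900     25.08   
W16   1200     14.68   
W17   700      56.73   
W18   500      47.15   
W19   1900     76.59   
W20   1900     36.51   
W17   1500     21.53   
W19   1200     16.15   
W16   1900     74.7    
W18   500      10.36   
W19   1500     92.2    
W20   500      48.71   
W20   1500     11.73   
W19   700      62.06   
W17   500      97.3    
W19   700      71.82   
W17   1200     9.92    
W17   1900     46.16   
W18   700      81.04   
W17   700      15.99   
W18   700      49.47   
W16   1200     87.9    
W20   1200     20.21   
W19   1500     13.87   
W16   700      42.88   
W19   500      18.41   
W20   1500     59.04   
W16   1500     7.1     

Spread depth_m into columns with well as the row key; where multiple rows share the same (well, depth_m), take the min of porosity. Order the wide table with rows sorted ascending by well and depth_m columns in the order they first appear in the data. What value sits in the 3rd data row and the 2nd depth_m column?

34.75

With rows sorted ascending by well, row 3 is well=W18. depth_m columns in first-appearance order: 700, 1900, 500, 1200, 1500; column 2 is 1900.
Long rows with well=W18, depth_m=1900: min(93.14, 34.75) = 34.75.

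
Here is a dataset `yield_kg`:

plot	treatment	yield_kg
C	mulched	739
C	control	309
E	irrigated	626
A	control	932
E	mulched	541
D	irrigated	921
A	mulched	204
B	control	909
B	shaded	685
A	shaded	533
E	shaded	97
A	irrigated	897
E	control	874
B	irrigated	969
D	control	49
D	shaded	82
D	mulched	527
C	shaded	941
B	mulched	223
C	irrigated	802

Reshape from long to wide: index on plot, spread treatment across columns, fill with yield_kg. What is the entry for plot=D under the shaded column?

82

Wide layout: rows indexed by plot, columns are the 4 distinct treatment values (mulched, control, irrigated, shaded).
Cell (plot=D, treatment=shaded) draws from the long row where plot=D and treatment=shaded, which has yield_kg=82.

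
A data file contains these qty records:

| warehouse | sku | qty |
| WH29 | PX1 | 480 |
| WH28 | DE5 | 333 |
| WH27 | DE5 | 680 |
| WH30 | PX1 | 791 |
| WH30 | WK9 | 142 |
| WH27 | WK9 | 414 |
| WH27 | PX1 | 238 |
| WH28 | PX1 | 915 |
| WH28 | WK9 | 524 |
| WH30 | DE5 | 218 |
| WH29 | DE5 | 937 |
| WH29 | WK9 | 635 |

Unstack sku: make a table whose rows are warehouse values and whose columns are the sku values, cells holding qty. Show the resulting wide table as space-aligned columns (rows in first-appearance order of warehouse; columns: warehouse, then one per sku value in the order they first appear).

Columns: warehouse plus the 3 distinct sku values (PX1, DE5, WK9).
For example, row WH29 column PX1 takes qty=480 from the long row (WH29, PX1).

warehouse  PX1  DE5  WK9
WH29       480  937  635
WH28       915  333  524
WH27       238  680  414
WH30       791  218  142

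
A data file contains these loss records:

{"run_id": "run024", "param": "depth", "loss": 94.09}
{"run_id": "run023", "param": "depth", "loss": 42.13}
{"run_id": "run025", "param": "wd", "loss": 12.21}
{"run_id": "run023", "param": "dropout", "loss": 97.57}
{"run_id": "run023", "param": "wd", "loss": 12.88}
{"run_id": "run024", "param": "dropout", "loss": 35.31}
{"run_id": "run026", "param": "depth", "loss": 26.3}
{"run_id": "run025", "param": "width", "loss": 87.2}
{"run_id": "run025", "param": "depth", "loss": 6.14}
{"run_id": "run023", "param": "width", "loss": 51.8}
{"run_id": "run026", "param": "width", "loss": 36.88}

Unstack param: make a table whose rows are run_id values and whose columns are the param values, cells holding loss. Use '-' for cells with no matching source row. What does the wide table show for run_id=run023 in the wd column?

The long row with run_id=run023, param=wd has loss=12.88.

12.88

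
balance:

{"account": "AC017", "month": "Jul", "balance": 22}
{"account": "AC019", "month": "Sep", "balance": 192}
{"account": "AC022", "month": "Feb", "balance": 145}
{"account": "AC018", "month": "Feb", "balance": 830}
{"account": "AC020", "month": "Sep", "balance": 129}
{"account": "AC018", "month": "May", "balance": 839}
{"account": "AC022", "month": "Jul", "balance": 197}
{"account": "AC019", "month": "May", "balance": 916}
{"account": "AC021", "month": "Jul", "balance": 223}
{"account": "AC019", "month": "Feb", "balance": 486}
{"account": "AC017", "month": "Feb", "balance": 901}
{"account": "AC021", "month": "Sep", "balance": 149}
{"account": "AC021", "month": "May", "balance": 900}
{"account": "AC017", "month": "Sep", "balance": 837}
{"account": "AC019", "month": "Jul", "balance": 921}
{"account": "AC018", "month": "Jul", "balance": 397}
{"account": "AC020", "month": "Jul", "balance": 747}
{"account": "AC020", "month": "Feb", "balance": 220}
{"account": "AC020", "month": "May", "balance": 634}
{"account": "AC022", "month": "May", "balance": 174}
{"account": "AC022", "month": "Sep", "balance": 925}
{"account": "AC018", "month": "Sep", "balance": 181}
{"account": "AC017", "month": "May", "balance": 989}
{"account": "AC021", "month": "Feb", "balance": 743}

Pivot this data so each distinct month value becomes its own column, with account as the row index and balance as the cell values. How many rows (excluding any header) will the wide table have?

6

6 distinct account values → 6 rows.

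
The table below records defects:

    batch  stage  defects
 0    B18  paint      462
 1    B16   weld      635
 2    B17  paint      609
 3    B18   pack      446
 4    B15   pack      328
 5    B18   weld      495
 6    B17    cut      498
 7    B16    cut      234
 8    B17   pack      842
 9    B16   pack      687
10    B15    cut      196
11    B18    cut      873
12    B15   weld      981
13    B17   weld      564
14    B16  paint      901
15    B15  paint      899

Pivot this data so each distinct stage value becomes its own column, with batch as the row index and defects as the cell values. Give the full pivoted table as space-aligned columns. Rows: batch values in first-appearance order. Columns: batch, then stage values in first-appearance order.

batch  paint  weld  pack  cut
B18    462    495   446   873
B16    901    635   687   234
B17    609    564   842   498
B15    899    981   328   196

Columns: batch plus the 4 distinct stage values (paint, weld, pack, cut).
For example, row B18 column paint takes defects=462 from the long row (B18, paint).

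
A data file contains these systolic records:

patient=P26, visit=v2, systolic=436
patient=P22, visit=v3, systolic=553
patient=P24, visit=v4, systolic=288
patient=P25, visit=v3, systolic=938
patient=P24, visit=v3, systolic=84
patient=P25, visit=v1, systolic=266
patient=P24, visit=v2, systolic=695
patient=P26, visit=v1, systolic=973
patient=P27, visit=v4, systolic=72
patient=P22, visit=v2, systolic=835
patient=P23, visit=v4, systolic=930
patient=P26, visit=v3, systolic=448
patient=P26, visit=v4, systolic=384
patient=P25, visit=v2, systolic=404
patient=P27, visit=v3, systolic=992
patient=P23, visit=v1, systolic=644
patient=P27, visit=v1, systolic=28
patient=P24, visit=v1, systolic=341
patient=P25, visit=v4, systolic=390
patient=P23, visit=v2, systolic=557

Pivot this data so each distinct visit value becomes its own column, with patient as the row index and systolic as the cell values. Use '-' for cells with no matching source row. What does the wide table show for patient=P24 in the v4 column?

288

The long row with patient=P24, visit=v4 has systolic=288.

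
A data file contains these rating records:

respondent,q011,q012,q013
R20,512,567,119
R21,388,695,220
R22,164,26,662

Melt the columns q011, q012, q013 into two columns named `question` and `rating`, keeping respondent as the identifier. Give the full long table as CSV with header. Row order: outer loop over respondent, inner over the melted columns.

respondent,question,rating
R20,q011,512
R20,q012,567
R20,q013,119
R21,q011,388
R21,q012,695
R21,q013,220
R22,q011,164
R22,q012,26
R22,q013,662

Each (respondent, column) pair becomes one row: 3 × 3 = 9 rows.
For example, (R20, q011) → rating=512.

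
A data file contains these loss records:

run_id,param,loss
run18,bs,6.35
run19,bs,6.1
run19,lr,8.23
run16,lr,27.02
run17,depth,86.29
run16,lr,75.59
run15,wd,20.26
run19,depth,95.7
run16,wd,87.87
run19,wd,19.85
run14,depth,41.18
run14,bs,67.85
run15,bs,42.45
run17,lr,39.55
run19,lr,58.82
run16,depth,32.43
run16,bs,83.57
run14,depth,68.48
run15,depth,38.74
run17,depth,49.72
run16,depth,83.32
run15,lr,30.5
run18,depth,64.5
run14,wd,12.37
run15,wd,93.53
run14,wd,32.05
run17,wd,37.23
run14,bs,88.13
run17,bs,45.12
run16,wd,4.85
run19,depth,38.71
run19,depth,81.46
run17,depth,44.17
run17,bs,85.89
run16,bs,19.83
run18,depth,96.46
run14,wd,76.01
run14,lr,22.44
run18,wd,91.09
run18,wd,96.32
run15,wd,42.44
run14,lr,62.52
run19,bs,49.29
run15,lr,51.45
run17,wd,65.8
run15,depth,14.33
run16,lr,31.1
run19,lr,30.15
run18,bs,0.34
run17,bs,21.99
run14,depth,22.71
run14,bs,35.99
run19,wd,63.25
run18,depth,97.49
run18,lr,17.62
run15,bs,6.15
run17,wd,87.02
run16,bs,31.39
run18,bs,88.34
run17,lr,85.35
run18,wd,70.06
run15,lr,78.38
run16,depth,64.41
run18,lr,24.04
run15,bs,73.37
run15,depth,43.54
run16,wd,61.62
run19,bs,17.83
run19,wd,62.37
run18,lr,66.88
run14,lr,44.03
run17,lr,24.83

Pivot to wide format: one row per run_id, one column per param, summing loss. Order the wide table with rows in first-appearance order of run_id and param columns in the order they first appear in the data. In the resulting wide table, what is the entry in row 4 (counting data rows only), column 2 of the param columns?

149.73

With rows in first-appearance order of run_id, row 4 is run_id=run17. param columns in first-appearance order: bs, lr, depth, wd; column 2 is lr.
Long rows with run_id=run17, param=lr: 39.55 + 85.35 + 24.83 = 149.73.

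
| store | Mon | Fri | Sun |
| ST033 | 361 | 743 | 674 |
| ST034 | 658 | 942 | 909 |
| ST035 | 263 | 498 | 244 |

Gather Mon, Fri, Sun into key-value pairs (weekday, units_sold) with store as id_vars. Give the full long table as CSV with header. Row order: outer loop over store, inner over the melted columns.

store,weekday,units_sold
ST033,Mon,361
ST033,Fri,743
ST033,Sun,674
ST034,Mon,658
ST034,Fri,942
ST034,Sun,909
ST035,Mon,263
ST035,Fri,498
ST035,Sun,244

Each (store, column) pair becomes one row: 3 × 3 = 9 rows.
For example, (ST033, Mon) → units_sold=361.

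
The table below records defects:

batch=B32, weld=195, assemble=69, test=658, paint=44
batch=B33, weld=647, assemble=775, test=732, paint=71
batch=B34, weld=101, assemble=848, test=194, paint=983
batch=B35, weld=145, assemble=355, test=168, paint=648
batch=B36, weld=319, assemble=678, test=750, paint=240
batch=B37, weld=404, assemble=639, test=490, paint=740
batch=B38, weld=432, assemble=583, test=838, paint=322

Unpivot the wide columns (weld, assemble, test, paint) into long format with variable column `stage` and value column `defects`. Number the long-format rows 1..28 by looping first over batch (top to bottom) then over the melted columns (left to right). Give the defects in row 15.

168

28 rows total (7 × 4). Row 15: index ⌊(15-1)/4⌋ = 3 into batch → B35; (15-1) mod 4 = 2 into the melted columns → test.
So row 15 is (B35, test, 168); defects = 168.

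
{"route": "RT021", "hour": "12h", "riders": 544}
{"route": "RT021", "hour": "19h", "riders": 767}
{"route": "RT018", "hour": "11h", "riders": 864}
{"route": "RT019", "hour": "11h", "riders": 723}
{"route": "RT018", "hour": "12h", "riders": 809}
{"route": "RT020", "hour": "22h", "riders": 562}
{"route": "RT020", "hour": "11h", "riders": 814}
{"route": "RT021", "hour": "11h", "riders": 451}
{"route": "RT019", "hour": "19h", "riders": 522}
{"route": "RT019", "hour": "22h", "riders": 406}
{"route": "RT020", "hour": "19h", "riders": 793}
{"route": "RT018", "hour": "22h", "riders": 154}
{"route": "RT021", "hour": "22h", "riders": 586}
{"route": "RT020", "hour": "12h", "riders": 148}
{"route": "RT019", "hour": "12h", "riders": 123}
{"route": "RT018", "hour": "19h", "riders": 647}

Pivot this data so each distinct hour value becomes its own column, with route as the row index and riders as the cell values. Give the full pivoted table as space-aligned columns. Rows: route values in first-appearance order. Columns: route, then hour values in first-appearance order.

Columns: route plus the 4 distinct hour values (12h, 19h, 11h, 22h).
For example, row RT021 column 12h takes riders=544 from the long row (RT021, 12h).

route  12h  19h  11h  22h
RT021  544  767  451  586
RT018  809  647  864  154
RT019  123  522  723  406
RT020  148  793  814  562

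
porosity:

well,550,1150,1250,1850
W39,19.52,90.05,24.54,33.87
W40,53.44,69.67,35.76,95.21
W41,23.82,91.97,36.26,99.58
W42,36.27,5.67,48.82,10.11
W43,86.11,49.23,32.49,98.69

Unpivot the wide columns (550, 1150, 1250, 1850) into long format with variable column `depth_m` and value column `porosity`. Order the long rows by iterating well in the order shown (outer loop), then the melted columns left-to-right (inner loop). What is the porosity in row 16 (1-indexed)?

10.11

20 rows total (5 × 4). Row 16: index ⌊(16-1)/4⌋ = 3 into well → W42; (16-1) mod 4 = 3 into the melted columns → 1850.
So row 16 is (W42, 1850, 10.11); porosity = 10.11.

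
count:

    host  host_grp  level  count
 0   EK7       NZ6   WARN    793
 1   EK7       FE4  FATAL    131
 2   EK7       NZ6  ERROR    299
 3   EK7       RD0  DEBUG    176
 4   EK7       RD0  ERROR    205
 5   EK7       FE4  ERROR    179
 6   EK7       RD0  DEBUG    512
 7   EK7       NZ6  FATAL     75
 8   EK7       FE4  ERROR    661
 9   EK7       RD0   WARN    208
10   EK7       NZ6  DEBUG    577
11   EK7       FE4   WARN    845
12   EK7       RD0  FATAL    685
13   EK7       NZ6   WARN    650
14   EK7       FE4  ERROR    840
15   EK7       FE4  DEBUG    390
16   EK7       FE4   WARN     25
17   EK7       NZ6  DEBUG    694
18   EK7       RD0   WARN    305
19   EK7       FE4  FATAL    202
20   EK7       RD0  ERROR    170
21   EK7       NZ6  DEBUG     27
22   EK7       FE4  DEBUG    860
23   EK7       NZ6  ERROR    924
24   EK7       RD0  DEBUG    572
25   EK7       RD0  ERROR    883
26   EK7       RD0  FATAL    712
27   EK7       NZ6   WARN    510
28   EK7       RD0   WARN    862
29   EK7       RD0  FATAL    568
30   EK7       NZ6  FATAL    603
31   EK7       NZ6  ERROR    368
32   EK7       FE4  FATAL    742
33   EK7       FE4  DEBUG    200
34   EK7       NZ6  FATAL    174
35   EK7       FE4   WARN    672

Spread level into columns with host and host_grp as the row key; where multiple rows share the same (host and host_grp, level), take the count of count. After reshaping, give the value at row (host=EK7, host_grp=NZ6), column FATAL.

3

Rows with host=EK7, host_grp=NZ6 and level=FATAL: count values are 75, 603, 174.
3 rows match — count = 3.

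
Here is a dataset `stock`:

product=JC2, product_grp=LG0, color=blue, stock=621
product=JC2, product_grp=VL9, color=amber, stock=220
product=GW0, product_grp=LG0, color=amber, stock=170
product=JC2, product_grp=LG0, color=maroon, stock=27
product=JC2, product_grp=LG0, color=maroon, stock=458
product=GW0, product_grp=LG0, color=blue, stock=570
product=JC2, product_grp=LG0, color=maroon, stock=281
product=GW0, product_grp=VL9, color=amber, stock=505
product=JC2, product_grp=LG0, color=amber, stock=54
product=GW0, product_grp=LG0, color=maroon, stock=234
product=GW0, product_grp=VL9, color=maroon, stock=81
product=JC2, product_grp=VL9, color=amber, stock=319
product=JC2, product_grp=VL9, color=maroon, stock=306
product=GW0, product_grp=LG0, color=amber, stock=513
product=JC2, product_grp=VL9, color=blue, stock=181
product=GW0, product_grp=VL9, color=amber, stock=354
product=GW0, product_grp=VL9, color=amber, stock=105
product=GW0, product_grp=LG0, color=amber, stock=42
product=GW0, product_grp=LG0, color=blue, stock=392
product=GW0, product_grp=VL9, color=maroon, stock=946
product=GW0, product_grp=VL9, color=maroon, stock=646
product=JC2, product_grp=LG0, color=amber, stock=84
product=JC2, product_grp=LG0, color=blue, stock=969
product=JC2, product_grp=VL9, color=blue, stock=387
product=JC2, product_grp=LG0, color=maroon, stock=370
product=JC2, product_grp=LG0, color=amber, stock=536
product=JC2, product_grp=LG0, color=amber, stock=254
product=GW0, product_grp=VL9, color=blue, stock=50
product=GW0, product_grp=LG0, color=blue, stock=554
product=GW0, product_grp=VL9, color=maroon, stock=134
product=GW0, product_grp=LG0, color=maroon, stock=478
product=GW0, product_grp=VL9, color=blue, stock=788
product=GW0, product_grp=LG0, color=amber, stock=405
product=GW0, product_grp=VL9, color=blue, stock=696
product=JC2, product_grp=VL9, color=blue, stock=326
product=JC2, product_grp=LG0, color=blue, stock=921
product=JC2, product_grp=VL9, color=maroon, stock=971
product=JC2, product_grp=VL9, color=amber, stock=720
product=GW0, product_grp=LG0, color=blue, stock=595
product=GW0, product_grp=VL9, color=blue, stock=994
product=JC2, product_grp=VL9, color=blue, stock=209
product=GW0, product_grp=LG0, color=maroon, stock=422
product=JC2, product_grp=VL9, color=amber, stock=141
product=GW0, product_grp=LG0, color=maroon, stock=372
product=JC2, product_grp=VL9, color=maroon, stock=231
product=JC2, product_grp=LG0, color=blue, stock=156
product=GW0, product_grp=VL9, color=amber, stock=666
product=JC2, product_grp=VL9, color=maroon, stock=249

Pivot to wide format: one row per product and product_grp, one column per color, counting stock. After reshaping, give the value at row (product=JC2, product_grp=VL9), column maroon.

Rows with product=JC2, product_grp=VL9 and color=maroon: stock values are 306, 971, 231, 249.
4 rows match — count = 4.

4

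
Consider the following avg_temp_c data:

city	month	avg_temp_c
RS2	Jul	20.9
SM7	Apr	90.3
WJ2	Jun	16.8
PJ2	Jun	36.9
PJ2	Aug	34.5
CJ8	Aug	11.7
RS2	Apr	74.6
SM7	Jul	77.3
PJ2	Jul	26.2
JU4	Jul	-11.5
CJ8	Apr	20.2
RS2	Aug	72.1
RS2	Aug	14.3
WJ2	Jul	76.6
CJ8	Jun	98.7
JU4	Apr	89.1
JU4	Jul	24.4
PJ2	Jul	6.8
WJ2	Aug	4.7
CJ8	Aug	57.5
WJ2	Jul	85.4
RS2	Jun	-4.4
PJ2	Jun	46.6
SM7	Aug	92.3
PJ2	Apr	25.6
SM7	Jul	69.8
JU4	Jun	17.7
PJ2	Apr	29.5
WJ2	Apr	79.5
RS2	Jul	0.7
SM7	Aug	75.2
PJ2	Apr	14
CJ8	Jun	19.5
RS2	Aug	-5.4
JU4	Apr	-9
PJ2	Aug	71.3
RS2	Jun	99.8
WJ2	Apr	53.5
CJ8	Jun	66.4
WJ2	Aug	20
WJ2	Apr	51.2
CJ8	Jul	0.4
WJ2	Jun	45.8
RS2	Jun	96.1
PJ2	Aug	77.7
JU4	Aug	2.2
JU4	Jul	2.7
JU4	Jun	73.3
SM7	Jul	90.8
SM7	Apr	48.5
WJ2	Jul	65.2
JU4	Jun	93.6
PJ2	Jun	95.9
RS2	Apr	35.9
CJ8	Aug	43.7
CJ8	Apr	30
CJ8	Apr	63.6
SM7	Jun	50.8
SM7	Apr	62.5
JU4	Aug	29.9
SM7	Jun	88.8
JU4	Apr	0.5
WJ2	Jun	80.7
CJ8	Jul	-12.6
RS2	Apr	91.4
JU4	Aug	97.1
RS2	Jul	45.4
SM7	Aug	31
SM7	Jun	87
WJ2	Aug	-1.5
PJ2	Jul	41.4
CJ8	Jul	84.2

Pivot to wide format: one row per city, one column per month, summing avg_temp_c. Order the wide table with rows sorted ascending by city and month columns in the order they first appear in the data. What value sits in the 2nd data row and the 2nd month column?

80.6

With rows sorted ascending by city, row 2 is city=JU4. month columns in first-appearance order: Jul, Apr, Jun, Aug; column 2 is Apr.
Long rows with city=JU4, month=Apr: 89.1 + -9 + 0.5 = 80.6.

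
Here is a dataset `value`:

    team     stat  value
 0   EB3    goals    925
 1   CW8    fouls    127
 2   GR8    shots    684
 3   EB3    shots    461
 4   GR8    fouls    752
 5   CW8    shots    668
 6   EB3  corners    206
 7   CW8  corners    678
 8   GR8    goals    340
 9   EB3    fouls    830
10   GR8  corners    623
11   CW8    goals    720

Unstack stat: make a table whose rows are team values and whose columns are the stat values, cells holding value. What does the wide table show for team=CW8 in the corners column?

678

Wide layout: rows indexed by team, columns are the 4 distinct stat values (goals, fouls, shots, corners).
Cell (team=CW8, stat=corners) draws from the long row where team=CW8 and stat=corners, which has value=678.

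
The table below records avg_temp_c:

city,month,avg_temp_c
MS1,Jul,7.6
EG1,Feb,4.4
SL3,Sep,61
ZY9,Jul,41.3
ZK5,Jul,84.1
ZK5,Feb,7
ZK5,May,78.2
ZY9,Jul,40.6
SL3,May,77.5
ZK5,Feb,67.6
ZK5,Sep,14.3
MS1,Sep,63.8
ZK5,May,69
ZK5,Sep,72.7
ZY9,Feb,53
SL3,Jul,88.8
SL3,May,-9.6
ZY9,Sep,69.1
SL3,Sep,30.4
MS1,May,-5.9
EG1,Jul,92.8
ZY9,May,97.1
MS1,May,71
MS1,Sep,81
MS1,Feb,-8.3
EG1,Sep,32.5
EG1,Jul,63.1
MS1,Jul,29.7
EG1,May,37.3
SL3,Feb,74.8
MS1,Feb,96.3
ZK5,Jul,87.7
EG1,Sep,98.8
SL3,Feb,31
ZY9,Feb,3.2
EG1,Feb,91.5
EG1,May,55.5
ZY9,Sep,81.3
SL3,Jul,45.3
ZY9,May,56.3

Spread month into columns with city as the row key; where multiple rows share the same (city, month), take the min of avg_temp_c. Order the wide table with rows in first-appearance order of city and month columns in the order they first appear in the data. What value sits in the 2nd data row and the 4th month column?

37.3

With rows in first-appearance order of city, row 2 is city=EG1. month columns in first-appearance order: Jul, Feb, Sep, May; column 4 is May.
Long rows with city=EG1, month=May: min(37.3, 55.5) = 37.3.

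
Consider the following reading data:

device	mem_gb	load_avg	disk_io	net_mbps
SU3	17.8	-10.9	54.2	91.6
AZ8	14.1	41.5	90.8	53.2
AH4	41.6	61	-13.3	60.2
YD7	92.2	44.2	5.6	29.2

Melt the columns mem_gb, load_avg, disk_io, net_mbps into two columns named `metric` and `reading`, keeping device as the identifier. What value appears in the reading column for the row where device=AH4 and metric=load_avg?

Unpivoting turns each (device, wide-column) pair into one long row.
The wide cell at row AH4, column load_avg holds 61, so the long row (AH4, load_avg) has reading=61.

61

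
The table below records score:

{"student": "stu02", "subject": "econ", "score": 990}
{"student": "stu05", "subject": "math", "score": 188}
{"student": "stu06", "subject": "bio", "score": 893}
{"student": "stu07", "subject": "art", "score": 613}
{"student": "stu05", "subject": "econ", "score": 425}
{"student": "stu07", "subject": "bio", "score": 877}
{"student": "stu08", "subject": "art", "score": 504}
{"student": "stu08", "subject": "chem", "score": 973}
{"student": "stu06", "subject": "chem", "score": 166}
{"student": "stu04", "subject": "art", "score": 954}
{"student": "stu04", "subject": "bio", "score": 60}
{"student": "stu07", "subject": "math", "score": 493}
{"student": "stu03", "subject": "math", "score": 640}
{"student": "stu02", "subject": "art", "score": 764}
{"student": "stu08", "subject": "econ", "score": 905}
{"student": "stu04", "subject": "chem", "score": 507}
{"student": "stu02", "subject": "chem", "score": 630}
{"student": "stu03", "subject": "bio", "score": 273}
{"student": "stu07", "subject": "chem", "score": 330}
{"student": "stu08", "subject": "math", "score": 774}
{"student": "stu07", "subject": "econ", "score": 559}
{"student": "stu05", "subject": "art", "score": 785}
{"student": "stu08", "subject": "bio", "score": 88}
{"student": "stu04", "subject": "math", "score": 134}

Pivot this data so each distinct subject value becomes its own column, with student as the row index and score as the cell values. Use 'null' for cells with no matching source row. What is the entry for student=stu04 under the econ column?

null

No long-format row has student=stu04 and subject=econ, so the cell is null.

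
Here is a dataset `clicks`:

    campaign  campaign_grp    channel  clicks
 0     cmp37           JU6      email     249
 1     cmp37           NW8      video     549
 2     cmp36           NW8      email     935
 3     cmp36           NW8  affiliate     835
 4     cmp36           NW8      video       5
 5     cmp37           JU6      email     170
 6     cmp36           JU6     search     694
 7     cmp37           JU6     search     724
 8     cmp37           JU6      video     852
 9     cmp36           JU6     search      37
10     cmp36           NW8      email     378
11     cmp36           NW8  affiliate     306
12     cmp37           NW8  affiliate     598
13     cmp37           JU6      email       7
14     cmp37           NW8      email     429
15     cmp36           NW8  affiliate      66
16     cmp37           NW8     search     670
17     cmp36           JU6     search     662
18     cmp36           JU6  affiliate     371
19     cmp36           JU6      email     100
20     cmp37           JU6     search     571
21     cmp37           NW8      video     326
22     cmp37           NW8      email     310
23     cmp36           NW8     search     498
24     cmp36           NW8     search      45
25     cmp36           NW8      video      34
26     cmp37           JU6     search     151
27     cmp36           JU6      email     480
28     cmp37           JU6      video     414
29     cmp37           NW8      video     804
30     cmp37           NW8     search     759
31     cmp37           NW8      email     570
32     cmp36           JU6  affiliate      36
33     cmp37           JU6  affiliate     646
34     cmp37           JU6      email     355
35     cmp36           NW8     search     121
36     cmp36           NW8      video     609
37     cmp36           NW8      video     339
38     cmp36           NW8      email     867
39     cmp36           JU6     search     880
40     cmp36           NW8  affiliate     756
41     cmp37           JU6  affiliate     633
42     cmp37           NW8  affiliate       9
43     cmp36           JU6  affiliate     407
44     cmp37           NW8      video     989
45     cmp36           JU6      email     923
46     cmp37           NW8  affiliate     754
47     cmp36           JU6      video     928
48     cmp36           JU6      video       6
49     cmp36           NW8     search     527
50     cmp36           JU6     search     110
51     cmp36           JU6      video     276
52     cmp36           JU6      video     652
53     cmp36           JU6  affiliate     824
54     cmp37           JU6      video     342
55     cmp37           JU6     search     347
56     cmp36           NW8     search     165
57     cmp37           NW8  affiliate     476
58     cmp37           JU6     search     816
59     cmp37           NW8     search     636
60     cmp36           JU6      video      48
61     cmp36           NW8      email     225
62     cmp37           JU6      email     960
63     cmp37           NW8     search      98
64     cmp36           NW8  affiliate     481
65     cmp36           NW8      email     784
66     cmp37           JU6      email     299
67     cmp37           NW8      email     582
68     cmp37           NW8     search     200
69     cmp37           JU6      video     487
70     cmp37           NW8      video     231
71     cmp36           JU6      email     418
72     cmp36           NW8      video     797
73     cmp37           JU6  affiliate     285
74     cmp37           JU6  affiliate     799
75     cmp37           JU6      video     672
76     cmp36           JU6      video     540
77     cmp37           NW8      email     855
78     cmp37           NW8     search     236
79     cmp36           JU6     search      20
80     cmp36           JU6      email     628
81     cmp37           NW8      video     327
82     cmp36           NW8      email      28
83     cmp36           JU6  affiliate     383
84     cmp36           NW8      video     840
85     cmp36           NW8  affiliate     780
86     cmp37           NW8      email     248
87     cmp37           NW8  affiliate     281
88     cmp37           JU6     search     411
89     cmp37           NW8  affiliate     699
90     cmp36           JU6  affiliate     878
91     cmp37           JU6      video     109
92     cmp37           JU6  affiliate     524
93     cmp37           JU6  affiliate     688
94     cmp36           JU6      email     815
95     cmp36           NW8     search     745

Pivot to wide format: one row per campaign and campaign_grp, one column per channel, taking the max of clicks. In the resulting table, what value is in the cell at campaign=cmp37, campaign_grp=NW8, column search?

759

Rows with campaign=cmp37, campaign_grp=NW8 and channel=search: clicks values are 670, 759, 636, 98, 200, 236.
max(670, 759, 636, 98, 200, 236) = 759.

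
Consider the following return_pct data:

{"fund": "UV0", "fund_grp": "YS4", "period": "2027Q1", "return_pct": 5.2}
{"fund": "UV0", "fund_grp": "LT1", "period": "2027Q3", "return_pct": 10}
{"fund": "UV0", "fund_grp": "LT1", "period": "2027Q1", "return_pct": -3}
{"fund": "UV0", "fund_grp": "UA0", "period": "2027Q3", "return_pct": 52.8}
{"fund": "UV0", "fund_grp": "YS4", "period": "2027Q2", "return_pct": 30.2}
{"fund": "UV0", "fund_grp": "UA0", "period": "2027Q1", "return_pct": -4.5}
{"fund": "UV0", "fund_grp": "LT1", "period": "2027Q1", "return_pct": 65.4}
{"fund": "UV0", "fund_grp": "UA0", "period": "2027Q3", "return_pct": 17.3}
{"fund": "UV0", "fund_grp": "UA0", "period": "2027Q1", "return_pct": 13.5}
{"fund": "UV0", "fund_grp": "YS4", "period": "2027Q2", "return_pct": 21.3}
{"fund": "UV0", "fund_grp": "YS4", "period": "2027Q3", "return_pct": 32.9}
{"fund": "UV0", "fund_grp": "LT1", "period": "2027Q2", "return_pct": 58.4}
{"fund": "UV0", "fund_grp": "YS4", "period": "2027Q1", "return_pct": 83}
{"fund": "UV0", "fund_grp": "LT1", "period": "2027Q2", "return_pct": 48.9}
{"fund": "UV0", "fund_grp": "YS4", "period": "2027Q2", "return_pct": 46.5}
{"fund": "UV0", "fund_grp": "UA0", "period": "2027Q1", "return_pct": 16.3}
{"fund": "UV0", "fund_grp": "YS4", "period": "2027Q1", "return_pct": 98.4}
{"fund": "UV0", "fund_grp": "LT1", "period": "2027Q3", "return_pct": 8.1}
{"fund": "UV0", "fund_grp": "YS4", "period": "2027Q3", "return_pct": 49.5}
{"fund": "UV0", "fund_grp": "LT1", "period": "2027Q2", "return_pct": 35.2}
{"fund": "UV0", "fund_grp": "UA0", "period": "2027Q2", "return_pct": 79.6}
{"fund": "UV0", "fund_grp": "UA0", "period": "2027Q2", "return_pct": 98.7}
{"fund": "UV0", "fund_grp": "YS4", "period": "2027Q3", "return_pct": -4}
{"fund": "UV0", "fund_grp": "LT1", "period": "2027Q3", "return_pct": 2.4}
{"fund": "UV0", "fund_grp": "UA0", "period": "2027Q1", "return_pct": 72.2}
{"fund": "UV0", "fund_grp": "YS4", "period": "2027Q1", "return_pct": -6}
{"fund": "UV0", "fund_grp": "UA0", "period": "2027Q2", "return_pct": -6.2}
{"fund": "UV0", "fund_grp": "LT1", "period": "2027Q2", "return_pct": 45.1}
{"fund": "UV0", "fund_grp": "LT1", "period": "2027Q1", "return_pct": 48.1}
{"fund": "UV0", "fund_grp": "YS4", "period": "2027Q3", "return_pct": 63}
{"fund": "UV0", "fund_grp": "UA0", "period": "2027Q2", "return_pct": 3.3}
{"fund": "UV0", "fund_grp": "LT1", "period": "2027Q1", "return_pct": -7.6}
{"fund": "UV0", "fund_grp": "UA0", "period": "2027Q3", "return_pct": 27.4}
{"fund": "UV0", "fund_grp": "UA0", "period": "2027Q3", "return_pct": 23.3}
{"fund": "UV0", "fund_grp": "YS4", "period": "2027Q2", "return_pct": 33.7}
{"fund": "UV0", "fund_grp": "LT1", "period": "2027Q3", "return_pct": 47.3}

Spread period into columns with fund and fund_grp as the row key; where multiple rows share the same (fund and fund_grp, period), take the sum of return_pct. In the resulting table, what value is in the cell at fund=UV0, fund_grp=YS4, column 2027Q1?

Rows with fund=UV0, fund_grp=YS4 and period=2027Q1: return_pct values are 5.2, 83, 98.4, -6.
5.2 + 83 + 98.4 + -6 = 180.6.

180.6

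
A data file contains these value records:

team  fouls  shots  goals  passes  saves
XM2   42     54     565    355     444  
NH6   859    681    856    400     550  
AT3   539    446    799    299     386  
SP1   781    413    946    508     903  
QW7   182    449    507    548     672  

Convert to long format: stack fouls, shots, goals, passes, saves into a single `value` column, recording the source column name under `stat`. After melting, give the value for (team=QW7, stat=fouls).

182

Unpivoting turns each (team, wide-column) pair into one long row.
The wide cell at row QW7, column fouls holds 182, so the long row (QW7, fouls) has value=182.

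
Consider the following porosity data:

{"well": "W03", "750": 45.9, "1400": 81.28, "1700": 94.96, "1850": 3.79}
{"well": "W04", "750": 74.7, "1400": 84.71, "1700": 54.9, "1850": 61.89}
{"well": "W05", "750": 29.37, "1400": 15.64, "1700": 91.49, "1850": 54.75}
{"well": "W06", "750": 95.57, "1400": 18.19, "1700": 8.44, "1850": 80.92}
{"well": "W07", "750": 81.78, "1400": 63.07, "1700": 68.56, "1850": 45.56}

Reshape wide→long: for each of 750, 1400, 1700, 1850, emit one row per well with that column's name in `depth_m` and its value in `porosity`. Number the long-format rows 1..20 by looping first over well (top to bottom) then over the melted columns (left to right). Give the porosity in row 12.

20 rows total (5 × 4). Row 12: index ⌊(12-1)/4⌋ = 2 into well → W05; (12-1) mod 4 = 3 into the melted columns → 1850.
So row 12 is (W05, 1850, 54.75); porosity = 54.75.

54.75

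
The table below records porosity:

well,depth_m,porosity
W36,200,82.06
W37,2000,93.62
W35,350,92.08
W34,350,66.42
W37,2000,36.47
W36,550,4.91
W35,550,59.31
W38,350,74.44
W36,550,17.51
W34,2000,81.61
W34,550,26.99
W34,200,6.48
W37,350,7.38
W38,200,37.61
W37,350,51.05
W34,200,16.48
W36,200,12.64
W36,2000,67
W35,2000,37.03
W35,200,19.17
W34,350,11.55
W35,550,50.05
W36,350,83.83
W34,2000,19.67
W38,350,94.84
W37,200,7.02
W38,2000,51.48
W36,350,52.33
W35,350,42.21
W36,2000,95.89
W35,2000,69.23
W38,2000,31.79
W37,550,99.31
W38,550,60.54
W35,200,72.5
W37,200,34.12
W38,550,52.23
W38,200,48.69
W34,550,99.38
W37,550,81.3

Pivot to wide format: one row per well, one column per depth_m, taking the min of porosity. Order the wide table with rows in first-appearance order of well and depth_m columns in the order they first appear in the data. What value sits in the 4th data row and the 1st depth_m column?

With rows in first-appearance order of well, row 4 is well=W34. depth_m columns in first-appearance order: 200, 2000, 350, 550; column 1 is 200.
Long rows with well=W34, depth_m=200: min(6.48, 16.48) = 6.48.

6.48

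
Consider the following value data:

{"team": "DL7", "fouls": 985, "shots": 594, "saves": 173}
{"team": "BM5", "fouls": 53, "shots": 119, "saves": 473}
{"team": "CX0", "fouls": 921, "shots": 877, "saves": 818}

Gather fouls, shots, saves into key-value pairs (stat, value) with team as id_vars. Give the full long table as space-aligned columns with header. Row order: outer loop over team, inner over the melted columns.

team  stat   value
DL7   fouls  985  
DL7   shots  594  
DL7   saves  173  
BM5   fouls  53   
BM5   shots  119  
BM5   saves  473  
CX0   fouls  921  
CX0   shots  877  
CX0   saves  818  

Each (team, column) pair becomes one row: 3 × 3 = 9 rows.
For example, (DL7, fouls) → value=985.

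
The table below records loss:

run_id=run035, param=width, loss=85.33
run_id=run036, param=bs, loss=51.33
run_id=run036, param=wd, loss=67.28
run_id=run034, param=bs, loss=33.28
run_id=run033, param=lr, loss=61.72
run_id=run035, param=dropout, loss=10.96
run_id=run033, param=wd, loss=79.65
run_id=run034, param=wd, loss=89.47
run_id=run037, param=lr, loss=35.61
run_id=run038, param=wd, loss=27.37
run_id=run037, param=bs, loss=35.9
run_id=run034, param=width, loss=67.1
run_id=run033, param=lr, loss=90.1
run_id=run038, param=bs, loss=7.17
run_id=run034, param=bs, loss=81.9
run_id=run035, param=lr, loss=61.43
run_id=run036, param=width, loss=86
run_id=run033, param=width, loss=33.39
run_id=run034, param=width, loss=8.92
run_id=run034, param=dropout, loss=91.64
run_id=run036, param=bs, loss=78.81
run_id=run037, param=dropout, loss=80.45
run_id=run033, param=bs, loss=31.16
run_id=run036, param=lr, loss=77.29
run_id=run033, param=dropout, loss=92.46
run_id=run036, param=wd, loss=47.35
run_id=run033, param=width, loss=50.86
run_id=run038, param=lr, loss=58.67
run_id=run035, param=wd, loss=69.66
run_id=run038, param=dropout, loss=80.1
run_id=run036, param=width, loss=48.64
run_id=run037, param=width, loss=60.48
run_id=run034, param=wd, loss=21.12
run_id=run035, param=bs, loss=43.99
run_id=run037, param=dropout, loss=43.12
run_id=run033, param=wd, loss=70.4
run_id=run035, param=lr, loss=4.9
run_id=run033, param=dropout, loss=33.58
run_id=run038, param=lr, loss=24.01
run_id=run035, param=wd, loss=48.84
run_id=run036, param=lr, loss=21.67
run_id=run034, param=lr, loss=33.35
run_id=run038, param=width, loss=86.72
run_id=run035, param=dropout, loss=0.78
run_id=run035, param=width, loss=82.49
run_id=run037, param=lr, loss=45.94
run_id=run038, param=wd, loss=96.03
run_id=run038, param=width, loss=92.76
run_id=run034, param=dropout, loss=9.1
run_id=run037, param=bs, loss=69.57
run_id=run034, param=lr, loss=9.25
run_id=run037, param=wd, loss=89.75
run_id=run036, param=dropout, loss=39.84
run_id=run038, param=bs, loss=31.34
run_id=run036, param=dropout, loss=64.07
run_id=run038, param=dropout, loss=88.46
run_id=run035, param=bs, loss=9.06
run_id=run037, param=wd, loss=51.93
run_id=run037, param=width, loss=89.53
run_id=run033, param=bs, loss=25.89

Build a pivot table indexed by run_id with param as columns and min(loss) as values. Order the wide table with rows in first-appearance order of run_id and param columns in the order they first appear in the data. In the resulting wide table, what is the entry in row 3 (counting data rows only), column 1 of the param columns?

With rows in first-appearance order of run_id, row 3 is run_id=run034. param columns in first-appearance order: width, bs, wd, lr, dropout; column 1 is width.
Long rows with run_id=run034, param=width: min(67.1, 8.92) = 8.92.

8.92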